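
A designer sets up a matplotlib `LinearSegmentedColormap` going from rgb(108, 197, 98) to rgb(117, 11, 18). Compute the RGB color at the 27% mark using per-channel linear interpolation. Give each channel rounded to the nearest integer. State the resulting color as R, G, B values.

(110, 147, 76)

27% corresponds to t = 0.27.
R = 108 + 0.27 × (117 − 108) = 108 + 0.27 × 9 = 110.43 → 110
G = 197 + 0.27 × (11 − 197) = 197 + 0.27 × -186 = 146.78 → 147
B = 98 + 0.27 × (18 − 98) = 98 + 0.27 × -80 = 76.4 → 76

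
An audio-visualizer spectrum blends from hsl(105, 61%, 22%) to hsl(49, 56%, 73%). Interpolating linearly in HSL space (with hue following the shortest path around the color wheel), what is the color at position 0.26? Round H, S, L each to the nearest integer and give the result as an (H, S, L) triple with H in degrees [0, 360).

Hue arc: Δh = 49 − 105 = -56° (|Δh| ≤ 180, already the shorter path).
H = 105 + 0.26 × (-56) = 90.44 → 90°
S = 61 + 0.26 × (56 − 61) = 59.7 → 60%
L = 22 + 0.26 × (73 − 22) = 35.26 → 35%

(90, 60, 35)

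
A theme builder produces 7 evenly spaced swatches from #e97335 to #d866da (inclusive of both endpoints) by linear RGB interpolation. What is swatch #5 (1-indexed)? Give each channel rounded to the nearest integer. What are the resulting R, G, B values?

(222, 106, 163)

With 7 swatches and endpoints inclusive, swatch 5 sits at t = (5 − 1)/(7 − 1) = 4/6 ≈ 0.6667.
#e97335 → (233, 115, 53); #d866da → (216, 102, 218).
R = 233 + 0.6667 × (216 − 233) = 221.666 → 222
G = 115 + 0.6667 × (102 − 115) = 106.333 → 106
B = 53 + 0.6667 × (218 − 53) = 163.005 → 163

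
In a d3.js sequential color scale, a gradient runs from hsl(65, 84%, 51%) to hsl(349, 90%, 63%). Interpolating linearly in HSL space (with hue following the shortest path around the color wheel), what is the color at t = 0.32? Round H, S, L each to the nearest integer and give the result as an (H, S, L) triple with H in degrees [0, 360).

(41, 86, 55)

Hue: 349 − 65 = 284°, but |284| > 180 so the shorter arc goes the other way: Δh = 284 − 360 = -76°.
H = 65 + 0.32 × (-76) = 40.68 → 41°
S = 84 + 0.32 × (90 − 84) = 85.92 → 86%
L = 51 + 0.32 × (63 − 51) = 54.84 → 55%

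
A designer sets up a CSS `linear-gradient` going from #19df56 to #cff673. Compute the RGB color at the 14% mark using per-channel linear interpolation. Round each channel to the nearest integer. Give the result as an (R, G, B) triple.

(50, 226, 90)

#19df56 → (25, 223, 86); #cff673 → (207, 246, 115).
14% corresponds to t = 0.14.
R = 25 + 0.14 × (207 − 25) = 25 + 0.14 × 182 = 50.48 → 50
G = 223 + 0.14 × (246 − 223) = 223 + 0.14 × 23 = 226.22 → 226
B = 86 + 0.14 × (115 − 86) = 86 + 0.14 × 29 = 90.06 → 90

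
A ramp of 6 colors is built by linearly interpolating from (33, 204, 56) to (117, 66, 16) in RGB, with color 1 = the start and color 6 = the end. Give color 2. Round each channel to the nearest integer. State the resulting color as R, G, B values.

With 6 swatches and endpoints inclusive, swatch 2 sits at t = (2 − 1)/(6 − 1) = 1/5 ≈ 0.2.
R = 33 + 0.2 × (117 − 33) = 49.8 → 50
G = 204 + 0.2 × (66 − 204) = 176.4 → 176
B = 56 + 0.2 × (16 − 56) = 48 → 48

(50, 176, 48)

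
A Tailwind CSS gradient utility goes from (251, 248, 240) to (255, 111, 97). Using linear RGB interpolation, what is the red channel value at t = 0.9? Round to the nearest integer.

255

R = 251 + 0.9 × (255 − 251) = 254.6 → 255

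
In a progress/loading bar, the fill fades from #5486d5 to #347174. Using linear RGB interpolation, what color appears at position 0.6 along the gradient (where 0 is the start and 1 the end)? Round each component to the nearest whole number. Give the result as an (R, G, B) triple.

#5486d5 → (84, 134, 213); #347174 → (52, 113, 116).
R = 84 + 0.6 × (52 − 84) = 84 + 0.6 × -32 = 64.8 → 65
G = 134 + 0.6 × (113 − 134) = 134 + 0.6 × -21 = 121.4 → 121
B = 213 + 0.6 × (116 − 213) = 213 + 0.6 × -97 = 154.8 → 155

(65, 121, 155)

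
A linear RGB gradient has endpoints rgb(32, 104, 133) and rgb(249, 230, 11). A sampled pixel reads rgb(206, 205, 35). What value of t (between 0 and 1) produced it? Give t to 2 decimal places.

0.80

Invert the lerp on the R channel (largest span, 217): t = (206 − 32) / (249 − 32) = 174/217 = 0.80184.
Check on G: (205 − 104)/(230 − 104) = 0.8016 ✓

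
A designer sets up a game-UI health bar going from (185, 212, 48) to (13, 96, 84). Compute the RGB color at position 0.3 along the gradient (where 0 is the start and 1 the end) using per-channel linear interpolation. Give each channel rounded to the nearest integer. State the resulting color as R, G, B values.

R = 185 + 0.3 × (13 − 185) = 185 + 0.3 × -172 = 133.4 → 133
G = 212 + 0.3 × (96 − 212) = 212 + 0.3 × -116 = 177.2 → 177
B = 48 + 0.3 × (84 − 48) = 48 + 0.3 × 36 = 58.8 → 59

(133, 177, 59)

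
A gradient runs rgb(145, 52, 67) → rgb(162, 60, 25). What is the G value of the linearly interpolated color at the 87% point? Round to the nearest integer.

G = 52 + 0.87 × (60 − 52) = 58.96 → 59

59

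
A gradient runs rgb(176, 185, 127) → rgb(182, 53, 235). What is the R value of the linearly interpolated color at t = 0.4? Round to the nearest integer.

R = 176 + 0.4 × (182 − 176) = 178.4 → 178

178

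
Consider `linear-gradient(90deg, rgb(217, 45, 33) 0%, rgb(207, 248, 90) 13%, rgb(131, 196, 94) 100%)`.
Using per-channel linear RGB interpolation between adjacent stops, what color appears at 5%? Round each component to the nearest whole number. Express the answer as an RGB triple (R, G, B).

5% lies between the 0% and 13% stops, so the local fraction is t = (5 − 0)/(13 − 0) = 5/13 ≈ 0.3846.
R = 217 + 0.3846 × (207 − 217) = 213.154 → 213
G = 45 + 0.3846 × (248 − 45) = 123.074 → 123
B = 33 + 0.3846 × (90 − 33) = 54.922 → 55

(213, 123, 55)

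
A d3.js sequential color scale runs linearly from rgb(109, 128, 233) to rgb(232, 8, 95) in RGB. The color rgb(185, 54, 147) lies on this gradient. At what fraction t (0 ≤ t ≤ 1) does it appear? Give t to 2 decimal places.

0.62

Invert the lerp on the B channel (largest span, 138): t = (147 − 233) / (95 − 233) = -86/-138 = 0.62319.
Check on R: (185 − 109)/(232 − 109) = 0.6179 ✓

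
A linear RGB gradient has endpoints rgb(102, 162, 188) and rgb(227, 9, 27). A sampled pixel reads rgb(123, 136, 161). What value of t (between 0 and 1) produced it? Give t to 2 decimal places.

Invert the lerp on the B channel (largest span, 161): t = (161 − 188) / (27 − 188) = -27/-161 = 0.1677.
Check on R: (123 − 102)/(227 − 102) = 0.168 ✓

0.17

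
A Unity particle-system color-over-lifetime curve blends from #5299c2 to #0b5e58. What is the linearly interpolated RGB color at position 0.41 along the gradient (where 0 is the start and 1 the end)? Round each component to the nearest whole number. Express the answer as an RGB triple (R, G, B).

(53, 129, 151)

#5299c2 → (82, 153, 194); #0b5e58 → (11, 94, 88).
R = 82 + 0.41 × (11 − 82) = 82 + 0.41 × -71 = 52.89 → 53
G = 153 + 0.41 × (94 − 153) = 153 + 0.41 × -59 = 128.81 → 129
B = 194 + 0.41 × (88 − 194) = 194 + 0.41 × -106 = 150.54 → 151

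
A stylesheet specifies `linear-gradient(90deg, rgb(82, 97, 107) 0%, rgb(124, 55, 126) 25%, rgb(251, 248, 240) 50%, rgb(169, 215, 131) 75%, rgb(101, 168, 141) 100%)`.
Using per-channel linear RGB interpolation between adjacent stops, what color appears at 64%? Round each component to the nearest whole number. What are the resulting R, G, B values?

64% lies between the 50% and 75% stops, so the local fraction is t = (64 − 50)/(75 − 50) = 14/25 ≈ 0.56.
R = 251 + 0.56 × (169 − 251) = 205.08 → 205
G = 248 + 0.56 × (215 − 248) = 229.52 → 230
B = 240 + 0.56 × (131 − 240) = 178.96 → 179

(205, 230, 179)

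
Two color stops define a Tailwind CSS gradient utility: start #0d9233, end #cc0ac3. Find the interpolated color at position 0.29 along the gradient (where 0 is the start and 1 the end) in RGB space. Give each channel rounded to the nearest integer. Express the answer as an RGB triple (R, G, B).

#0d9233 → (13, 146, 51); #cc0ac3 → (204, 10, 195).
R = 13 + 0.29 × (204 − 13) = 13 + 0.29 × 191 = 68.39 → 68
G = 146 + 0.29 × (10 − 146) = 146 + 0.29 × -136 = 106.56 → 107
B = 51 + 0.29 × (195 − 51) = 51 + 0.29 × 144 = 92.76 → 93

(68, 107, 93)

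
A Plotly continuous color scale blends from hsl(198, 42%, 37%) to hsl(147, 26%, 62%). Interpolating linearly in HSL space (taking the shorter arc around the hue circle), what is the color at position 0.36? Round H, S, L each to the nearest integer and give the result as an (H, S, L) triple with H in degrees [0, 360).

Hue arc: Δh = 147 − 198 = -51° (|Δh| ≤ 180, already the shorter path).
H = 198 + 0.36 × (-51) = 179.64 → 180°
S = 42 + 0.36 × (26 − 42) = 36.24 → 36%
L = 37 + 0.36 × (62 − 37) = 46 → 46%

(180, 36, 46)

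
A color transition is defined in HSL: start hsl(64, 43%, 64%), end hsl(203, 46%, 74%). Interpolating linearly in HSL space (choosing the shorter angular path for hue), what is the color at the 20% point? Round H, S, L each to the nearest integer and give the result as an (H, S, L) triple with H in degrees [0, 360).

Hue arc: Δh = 203 − 64 = 139° (|Δh| ≤ 180, already the shorter path).
H = 64 + 0.2 × (139) = 91.8 → 92°
S = 43 + 0.2 × (46 − 43) = 43.6 → 44%
L = 64 + 0.2 × (74 − 64) = 66 → 66%

(92, 44, 66)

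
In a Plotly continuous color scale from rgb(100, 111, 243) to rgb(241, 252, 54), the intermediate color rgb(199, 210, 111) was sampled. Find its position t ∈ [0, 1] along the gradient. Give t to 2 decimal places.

Invert the lerp on the B channel (largest span, 189): t = (111 − 243) / (54 − 243) = -132/-189 = 0.69841.
Check on R: (199 − 100)/(241 − 100) = 0.7021 ✓

0.70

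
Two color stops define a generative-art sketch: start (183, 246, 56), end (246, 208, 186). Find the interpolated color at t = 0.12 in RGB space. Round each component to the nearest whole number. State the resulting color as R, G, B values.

R = 183 + 0.12 × (246 − 183) = 183 + 0.12 × 63 = 190.56 → 191
G = 246 + 0.12 × (208 − 246) = 246 + 0.12 × -38 = 241.44 → 241
B = 56 + 0.12 × (186 − 56) = 56 + 0.12 × 130 = 71.6 → 72

(191, 241, 72)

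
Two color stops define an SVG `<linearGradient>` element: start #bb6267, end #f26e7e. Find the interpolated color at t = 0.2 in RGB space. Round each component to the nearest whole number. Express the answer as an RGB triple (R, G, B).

#bb6267 → (187, 98, 103); #f26e7e → (242, 110, 126).
R = 187 + 0.2 × (242 − 187) = 187 + 0.2 × 55 = 198 → 198
G = 98 + 0.2 × (110 − 98) = 98 + 0.2 × 12 = 100.4 → 100
B = 103 + 0.2 × (126 − 103) = 103 + 0.2 × 23 = 107.6 → 108
So the blended color is (198, 100, 108), about #c6646c.

(198, 100, 108)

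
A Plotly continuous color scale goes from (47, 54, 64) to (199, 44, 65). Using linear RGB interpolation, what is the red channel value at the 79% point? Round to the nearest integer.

R = 47 + 0.79 × (199 − 47) = 167.08 → 167

167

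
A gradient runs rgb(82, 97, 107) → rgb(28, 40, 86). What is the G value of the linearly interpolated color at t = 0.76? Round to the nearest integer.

G = 97 + 0.76 × (40 − 97) = 53.68 → 54

54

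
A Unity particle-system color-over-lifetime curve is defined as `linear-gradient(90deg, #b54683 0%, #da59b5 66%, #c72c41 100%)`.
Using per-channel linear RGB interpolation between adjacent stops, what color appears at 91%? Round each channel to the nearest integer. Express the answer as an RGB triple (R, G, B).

91% lies between the 66% and 100% stops, so the local fraction is t = (91 − 66)/(100 − 66) = 25/34 ≈ 0.7353.
#da59b5 → (218, 89, 181); #c72c41 → (199, 44, 65).
R = 218 + 0.7353 × (199 − 218) = 204.029 → 204
G = 89 + 0.7353 × (44 − 89) = 55.912 → 56
B = 181 + 0.7353 × (65 − 181) = 95.705 → 96

(204, 56, 96)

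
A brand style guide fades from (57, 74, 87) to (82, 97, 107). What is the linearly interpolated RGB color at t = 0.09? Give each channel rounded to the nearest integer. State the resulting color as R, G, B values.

R = 57 + 0.09 × (82 − 57) = 57 + 0.09 × 25 = 59.25 → 59
G = 74 + 0.09 × (97 − 74) = 74 + 0.09 × 23 = 76.07 → 76
B = 87 + 0.09 × (107 − 87) = 87 + 0.09 × 20 = 88.8 → 89

(59, 76, 89)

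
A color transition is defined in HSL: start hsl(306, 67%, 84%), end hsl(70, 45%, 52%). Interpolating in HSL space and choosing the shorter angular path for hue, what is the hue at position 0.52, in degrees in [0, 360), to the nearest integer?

Hue: 70 − 306 = -236°, but |-236| > 180 so the shorter arc goes the other way: Δh = -236 + 360 = 124°.
H = 306 + 0.52 × (124) = 370.48 → 370 → 370 mod 360 = 10°

10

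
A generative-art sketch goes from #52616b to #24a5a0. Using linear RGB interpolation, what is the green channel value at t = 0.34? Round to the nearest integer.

120

G₁ = 97 (from #52616b), G₂ = 165 (from #24a5a0).
G = 97 + 0.34 × (165 − 97) = 120.12 → 120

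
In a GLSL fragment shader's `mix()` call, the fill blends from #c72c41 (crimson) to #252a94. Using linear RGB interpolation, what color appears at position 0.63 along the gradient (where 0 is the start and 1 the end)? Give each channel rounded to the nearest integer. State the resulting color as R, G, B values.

(97, 43, 117)

#c72c41 → (199, 44, 65); #252a94 → (37, 42, 148).
R = 199 + 0.63 × (37 − 199) = 199 + 0.63 × -162 = 96.94 → 97
G = 44 + 0.63 × (42 − 44) = 44 + 0.63 × -2 = 42.74 → 43
B = 65 + 0.63 × (148 − 65) = 65 + 0.63 × 83 = 117.29 → 117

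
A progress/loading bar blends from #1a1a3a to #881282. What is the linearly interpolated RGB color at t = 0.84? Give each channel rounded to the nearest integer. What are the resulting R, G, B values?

#1a1a3a → (26, 26, 58); #881282 → (136, 18, 130).
R = 26 + 0.84 × (136 − 26) = 26 + 0.84 × 110 = 118.4 → 118
G = 26 + 0.84 × (18 − 26) = 26 + 0.84 × -8 = 19.28 → 19
B = 58 + 0.84 × (130 − 58) = 58 + 0.84 × 72 = 118.48 → 118

(118, 19, 118)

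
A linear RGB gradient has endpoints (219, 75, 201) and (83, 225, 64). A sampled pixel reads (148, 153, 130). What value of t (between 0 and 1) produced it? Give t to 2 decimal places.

0.52

Invert the lerp on the G channel (largest span, 150): t = (153 − 75) / (225 − 75) = 78/150 = 0.52.
Check on R: (148 − 219)/(83 − 219) = 0.5221 ✓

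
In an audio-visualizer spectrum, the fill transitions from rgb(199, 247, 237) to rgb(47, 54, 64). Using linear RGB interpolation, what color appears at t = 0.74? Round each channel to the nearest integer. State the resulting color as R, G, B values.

(87, 104, 109)

R = 199 + 0.74 × (47 − 199) = 199 + 0.74 × -152 = 86.52 → 87
G = 247 + 0.74 × (54 − 247) = 247 + 0.74 × -193 = 104.18 → 104
B = 237 + 0.74 × (64 − 237) = 237 + 0.74 × -173 = 108.98 → 109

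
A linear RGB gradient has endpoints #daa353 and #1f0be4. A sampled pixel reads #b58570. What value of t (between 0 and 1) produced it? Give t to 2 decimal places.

0.20

Invert the lerp on the R channel (largest span, 187): t = (181 − 218) / (31 − 218) = -37/-187 = 0.19786.
Check on G: (133 − 163)/(11 − 163) = 0.1974 ✓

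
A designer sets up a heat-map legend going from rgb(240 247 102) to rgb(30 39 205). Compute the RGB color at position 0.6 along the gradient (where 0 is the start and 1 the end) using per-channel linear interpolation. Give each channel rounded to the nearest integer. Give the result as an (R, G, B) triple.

(114, 122, 164)

R = 240 + 0.6 × (30 − 240) = 240 + 0.6 × -210 = 114 → 114
G = 247 + 0.6 × (39 − 247) = 247 + 0.6 × -208 = 122.2 → 122
B = 102 + 0.6 × (205 − 102) = 102 + 0.6 × 103 = 163.8 → 164
So the blended color is (114, 122, 164), about #727aa4.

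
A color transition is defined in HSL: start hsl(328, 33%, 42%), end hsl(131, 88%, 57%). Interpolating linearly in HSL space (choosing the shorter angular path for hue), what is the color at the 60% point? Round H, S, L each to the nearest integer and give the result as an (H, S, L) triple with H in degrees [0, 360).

Hue: 131 − 328 = -197°, but |-197| > 180 so the shorter arc goes the other way: Δh = -197 + 360 = 163°.
H = 328 + 0.6 × (163) = 425.8 → 426 → 426 mod 360 = 66°
S = 33 + 0.6 × (88 − 33) = 66 → 66%
L = 42 + 0.6 × (57 − 42) = 51 → 51%

(66, 66, 51)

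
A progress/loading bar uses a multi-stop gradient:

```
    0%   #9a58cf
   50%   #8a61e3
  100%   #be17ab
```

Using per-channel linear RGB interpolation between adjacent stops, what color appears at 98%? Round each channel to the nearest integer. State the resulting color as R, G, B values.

(188, 26, 173)

98% lies between the 50% and 100% stops, so the local fraction is t = (98 − 50)/(100 − 50) = 48/50 ≈ 0.96.
#8a61e3 → (138, 97, 227); #be17ab → (190, 23, 171).
R = 138 + 0.96 × (190 − 138) = 187.92 → 188
G = 97 + 0.96 × (23 − 97) = 25.96 → 26
B = 227 + 0.96 × (171 − 227) = 173.24 → 173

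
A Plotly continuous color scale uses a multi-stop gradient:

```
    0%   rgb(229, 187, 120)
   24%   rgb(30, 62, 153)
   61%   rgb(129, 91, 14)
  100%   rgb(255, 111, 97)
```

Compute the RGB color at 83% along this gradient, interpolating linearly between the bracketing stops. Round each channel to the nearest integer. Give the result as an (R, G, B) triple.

(200, 102, 61)

83% lies between the 61% and 100% stops, so the local fraction is t = (83 − 61)/(100 − 61) = 22/39 ≈ 0.5641.
R = 129 + 0.5641 × (255 − 129) = 200.077 → 200
G = 91 + 0.5641 × (111 − 91) = 102.282 → 102
B = 14 + 0.5641 × (97 − 14) = 60.82 → 61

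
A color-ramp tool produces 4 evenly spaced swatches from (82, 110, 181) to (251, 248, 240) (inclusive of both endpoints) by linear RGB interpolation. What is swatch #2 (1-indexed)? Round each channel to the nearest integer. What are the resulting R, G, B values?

(138, 156, 201)

With 4 swatches and endpoints inclusive, swatch 2 sits at t = (2 − 1)/(4 − 1) = 1/3 ≈ 0.3333.
R = 82 + 0.3333 × (251 − 82) = 138.328 → 138
G = 110 + 0.3333 × (248 − 110) = 155.995 → 156
B = 181 + 0.3333 × (240 − 181) = 200.665 → 201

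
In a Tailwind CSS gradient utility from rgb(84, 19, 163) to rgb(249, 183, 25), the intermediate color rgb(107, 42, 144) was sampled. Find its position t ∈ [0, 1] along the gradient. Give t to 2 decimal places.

Invert the lerp on the R channel (largest span, 165): t = (107 − 84) / (249 − 84) = 23/165 = 0.13939.
Check on G: (42 − 19)/(183 − 19) = 0.1402 ✓

0.14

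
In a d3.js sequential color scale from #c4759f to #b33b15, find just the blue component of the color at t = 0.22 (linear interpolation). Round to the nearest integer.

B₁ = 159 (from #c4759f), B₂ = 21 (from #b33b15).
B = 159 + 0.22 × (21 − 159) = 128.64 → 129

129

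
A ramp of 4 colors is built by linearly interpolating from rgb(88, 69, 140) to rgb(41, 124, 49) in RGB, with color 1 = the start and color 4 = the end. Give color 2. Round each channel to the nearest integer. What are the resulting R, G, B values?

With 4 swatches and endpoints inclusive, swatch 2 sits at t = (2 − 1)/(4 − 1) = 1/3 ≈ 0.3333.
R = 88 + 0.3333 × (41 − 88) = 72.335 → 72
G = 69 + 0.3333 × (124 − 69) = 87.332 → 87
B = 140 + 0.3333 × (49 − 140) = 109.67 → 110

(72, 87, 110)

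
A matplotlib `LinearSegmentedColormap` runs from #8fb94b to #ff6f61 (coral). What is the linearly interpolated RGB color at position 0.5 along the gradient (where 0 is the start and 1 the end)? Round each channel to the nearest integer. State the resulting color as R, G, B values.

(199, 148, 86)

#8fb94b → (143, 185, 75); #ff6f61 → (255, 111, 97).
R = 143 + 0.5 × (255 − 143) = 143 + 0.5 × 112 = 199 → 199
G = 185 + 0.5 × (111 − 185) = 185 + 0.5 × -74 = 148 → 148
B = 75 + 0.5 × (97 − 75) = 75 + 0.5 × 22 = 86 → 86
So the blended color is (199, 148, 86), about #c79456.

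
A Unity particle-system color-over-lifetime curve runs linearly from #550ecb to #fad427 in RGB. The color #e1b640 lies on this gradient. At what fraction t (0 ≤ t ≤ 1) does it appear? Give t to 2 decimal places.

0.85

Invert the lerp on the G channel (largest span, 198): t = (182 − 14) / (212 − 14) = 168/198 = 0.84848.
Check on R: (225 − 85)/(250 − 85) = 0.8485 ✓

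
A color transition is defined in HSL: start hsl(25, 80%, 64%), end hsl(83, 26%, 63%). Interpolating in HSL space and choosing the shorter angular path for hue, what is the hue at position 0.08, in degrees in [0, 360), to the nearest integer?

Hue arc: Δh = 83 − 25 = 58° (|Δh| ≤ 180, already the shorter path).
H = 25 + 0.08 × (58) = 29.64 → 30°

30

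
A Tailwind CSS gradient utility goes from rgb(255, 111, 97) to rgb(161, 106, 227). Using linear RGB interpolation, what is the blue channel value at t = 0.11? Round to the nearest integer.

111

B = 97 + 0.11 × (227 − 97) = 111.3 → 111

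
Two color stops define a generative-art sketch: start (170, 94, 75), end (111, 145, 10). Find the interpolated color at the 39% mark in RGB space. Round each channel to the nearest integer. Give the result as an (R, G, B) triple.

39% corresponds to t = 0.39.
R = 170 + 0.39 × (111 − 170) = 170 + 0.39 × -59 = 146.99 → 147
G = 94 + 0.39 × (145 − 94) = 94 + 0.39 × 51 = 113.89 → 114
B = 75 + 0.39 × (10 − 75) = 75 + 0.39 × -65 = 49.65 → 50
So the blended color is (147, 114, 50), about #937232.

(147, 114, 50)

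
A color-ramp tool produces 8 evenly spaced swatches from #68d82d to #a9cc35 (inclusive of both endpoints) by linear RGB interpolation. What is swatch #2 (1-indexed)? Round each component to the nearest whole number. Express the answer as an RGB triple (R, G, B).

(113, 214, 46)

With 8 swatches and endpoints inclusive, swatch 2 sits at t = (2 − 1)/(8 − 1) = 1/7 ≈ 0.1429.
#68d82d → (104, 216, 45); #a9cc35 → (169, 204, 53).
R = 104 + 0.1429 × (169 − 104) = 113.288 → 113
G = 216 + 0.1429 × (204 − 216) = 214.285 → 214
B = 45 + 0.1429 × (53 − 45) = 46.143 → 46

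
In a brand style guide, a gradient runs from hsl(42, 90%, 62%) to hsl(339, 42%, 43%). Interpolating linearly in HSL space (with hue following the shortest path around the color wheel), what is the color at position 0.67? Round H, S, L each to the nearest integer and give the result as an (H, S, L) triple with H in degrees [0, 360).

Hue: 339 − 42 = 297°, but |297| > 180 so the shorter arc goes the other way: Δh = 297 − 360 = -63°.
H = 42 + 0.67 × (-63) = -0.21 → 0°
S = 90 + 0.67 × (42 − 90) = 57.84 → 58%
L = 62 + 0.67 × (43 − 62) = 49.27 → 49%

(0, 58, 49)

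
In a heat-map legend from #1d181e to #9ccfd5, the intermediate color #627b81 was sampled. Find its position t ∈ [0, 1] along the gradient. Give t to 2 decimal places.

Invert the lerp on the G channel (largest span, 183): t = (123 − 24) / (207 − 24) = 99/183 = 0.54098.
Check on R: (98 − 29)/(156 − 29) = 0.5433 ✓

0.54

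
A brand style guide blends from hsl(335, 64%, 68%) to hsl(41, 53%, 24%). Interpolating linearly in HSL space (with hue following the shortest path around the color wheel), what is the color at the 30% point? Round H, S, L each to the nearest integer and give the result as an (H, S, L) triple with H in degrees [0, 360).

Hue: 41 − 335 = -294°, but |-294| > 180 so the shorter arc goes the other way: Δh = -294 + 360 = 66°.
H = 335 + 0.3 × (66) = 354.8 → 355°
S = 64 + 0.3 × (53 − 64) = 60.7 → 61%
L = 68 + 0.3 × (24 − 68) = 54.8 → 55%

(355, 61, 55)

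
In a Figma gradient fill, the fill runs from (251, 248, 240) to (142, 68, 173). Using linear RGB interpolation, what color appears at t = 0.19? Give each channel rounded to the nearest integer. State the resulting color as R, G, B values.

R = 251 + 0.19 × (142 − 251) = 251 + 0.19 × -109 = 230.29 → 230
G = 248 + 0.19 × (68 − 248) = 248 + 0.19 × -180 = 213.8 → 214
B = 240 + 0.19 × (173 − 240) = 240 + 0.19 × -67 = 227.27 → 227
So the blended color is (230, 214, 227), about #e6d6e3.

(230, 214, 227)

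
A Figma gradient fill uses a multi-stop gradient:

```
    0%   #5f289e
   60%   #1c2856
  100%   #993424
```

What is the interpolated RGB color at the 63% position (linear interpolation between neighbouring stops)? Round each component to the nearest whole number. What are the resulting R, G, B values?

(37, 41, 82)

63% lies between the 60% and 100% stops, so the local fraction is t = (63 − 60)/(100 − 60) = 3/40 ≈ 0.075.
#1c2856 → (28, 40, 86); #993424 → (153, 52, 36).
R = 28 + 0.075 × (153 − 28) = 37.375 → 37
G = 40 + 0.075 × (52 − 40) = 40.9 → 41
B = 86 + 0.075 × (36 − 86) = 82.25 → 82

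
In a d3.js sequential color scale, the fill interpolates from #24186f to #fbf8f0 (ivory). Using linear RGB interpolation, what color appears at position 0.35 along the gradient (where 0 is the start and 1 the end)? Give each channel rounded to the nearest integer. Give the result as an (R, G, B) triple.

#24186f → (36, 24, 111); #fbf8f0 → (251, 248, 240).
R = 36 + 0.35 × (251 − 36) = 36 + 0.35 × 215 = 111.25 → 111
G = 24 + 0.35 × (248 − 24) = 24 + 0.35 × 224 = 102.4 → 102
B = 111 + 0.35 × (240 − 111) = 111 + 0.35 × 129 = 156.15 → 156

(111, 102, 156)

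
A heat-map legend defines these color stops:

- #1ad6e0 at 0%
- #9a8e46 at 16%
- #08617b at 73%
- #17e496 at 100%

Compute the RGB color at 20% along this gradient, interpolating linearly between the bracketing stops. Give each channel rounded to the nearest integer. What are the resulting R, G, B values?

20% lies between the 16% and 73% stops, so the local fraction is t = (20 − 16)/(73 − 16) = 4/57 ≈ 0.0702.
#9a8e46 → (154, 142, 70); #08617b → (8, 97, 123).
R = 154 + 0.0702 × (8 − 154) = 143.751 → 144
G = 142 + 0.0702 × (97 − 142) = 138.841 → 139
B = 70 + 0.0702 × (123 − 70) = 73.721 → 74

(144, 139, 74)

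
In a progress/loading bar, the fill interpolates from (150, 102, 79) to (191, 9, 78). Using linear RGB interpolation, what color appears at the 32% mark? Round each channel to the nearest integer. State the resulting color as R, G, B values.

(163, 72, 79)

32% corresponds to t = 0.32.
R = 150 + 0.32 × (191 − 150) = 150 + 0.32 × 41 = 163.12 → 163
G = 102 + 0.32 × (9 − 102) = 102 + 0.32 × -93 = 72.24 → 72
B = 79 + 0.32 × (78 − 79) = 79 + 0.32 × -1 = 78.68 → 79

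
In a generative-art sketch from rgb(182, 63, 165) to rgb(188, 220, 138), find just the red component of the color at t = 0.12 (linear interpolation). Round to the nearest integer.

183

R = 182 + 0.12 × (188 − 182) = 182.72 → 183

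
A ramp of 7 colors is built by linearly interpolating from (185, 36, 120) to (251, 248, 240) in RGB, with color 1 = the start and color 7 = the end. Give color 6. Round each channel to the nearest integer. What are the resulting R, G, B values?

With 7 swatches and endpoints inclusive, swatch 6 sits at t = (6 − 1)/(7 − 1) = 5/6 ≈ 0.8333.
R = 185 + 0.8333 × (251 − 185) = 239.998 → 240
G = 36 + 0.8333 × (248 − 36) = 212.66 → 213
B = 120 + 0.8333 × (240 − 120) = 219.996 → 220

(240, 213, 220)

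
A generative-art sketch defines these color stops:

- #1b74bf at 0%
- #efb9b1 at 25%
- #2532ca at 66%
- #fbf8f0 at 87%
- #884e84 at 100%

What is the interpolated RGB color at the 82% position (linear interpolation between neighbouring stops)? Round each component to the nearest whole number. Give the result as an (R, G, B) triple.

82% lies between the 66% and 87% stops, so the local fraction is t = (82 − 66)/(87 − 66) = 16/21 ≈ 0.7619.
#2532ca → (37, 50, 202); #fbf8f0 → (251, 248, 240).
R = 37 + 0.7619 × (251 − 37) = 200.047 → 200
G = 50 + 0.7619 × (248 − 50) = 200.856 → 201
B = 202 + 0.7619 × (240 − 202) = 230.952 → 231

(200, 201, 231)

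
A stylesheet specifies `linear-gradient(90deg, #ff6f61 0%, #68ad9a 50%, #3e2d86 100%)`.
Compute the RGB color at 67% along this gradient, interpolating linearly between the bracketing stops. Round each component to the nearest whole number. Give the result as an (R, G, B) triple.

67% lies between the 50% and 100% stops, so the local fraction is t = (67 − 50)/(100 − 50) = 17/50 ≈ 0.34.
#68ad9a → (104, 173, 154); #3e2d86 → (62, 45, 134).
R = 104 + 0.34 × (62 − 104) = 89.72 → 90
G = 173 + 0.34 × (45 − 173) = 129.48 → 129
B = 154 + 0.34 × (134 − 154) = 147.2 → 147

(90, 129, 147)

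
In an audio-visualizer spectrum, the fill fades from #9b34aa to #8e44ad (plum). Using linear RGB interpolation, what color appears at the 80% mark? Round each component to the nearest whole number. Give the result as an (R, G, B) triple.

(145, 65, 172)

#9b34aa → (155, 52, 170); #8e44ad → (142, 68, 173).
80% corresponds to t = 0.8.
R = 155 + 0.8 × (142 − 155) = 155 + 0.8 × -13 = 144.6 → 145
G = 52 + 0.8 × (68 − 52) = 52 + 0.8 × 16 = 64.8 → 65
B = 170 + 0.8 × (173 − 170) = 170 + 0.8 × 3 = 172.4 → 172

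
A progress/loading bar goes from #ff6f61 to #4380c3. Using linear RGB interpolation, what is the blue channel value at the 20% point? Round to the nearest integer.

117

B₁ = 97 (from #ff6f61), B₂ = 195 (from #4380c3).
B = 97 + 0.2 × (195 − 97) = 116.6 → 117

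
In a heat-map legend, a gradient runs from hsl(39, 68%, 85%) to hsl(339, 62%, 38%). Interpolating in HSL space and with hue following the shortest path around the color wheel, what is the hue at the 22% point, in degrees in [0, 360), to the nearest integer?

Hue: 339 − 39 = 300°, but |300| > 180 so the shorter arc goes the other way: Δh = 300 − 360 = -60°.
H = 39 + 0.22 × (-60) = 25.8 → 26°

26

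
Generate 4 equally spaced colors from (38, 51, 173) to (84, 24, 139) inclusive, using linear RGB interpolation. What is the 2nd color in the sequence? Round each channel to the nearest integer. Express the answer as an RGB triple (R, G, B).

(53, 42, 162)

With 4 swatches and endpoints inclusive, swatch 2 sits at t = (2 − 1)/(4 − 1) = 1/3 ≈ 0.3333.
R = 38 + 0.3333 × (84 − 38) = 53.332 → 53
G = 51 + 0.3333 × (24 − 51) = 42.001 → 42
B = 173 + 0.3333 × (139 − 173) = 161.668 → 162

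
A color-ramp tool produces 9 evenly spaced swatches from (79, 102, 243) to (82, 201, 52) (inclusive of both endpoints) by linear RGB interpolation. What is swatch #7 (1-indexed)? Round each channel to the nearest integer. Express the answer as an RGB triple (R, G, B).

With 9 swatches and endpoints inclusive, swatch 7 sits at t = (7 − 1)/(9 − 1) = 6/8 ≈ 0.75.
R = 79 + 0.75 × (82 − 79) = 81.25 → 81
G = 102 + 0.75 × (201 − 102) = 176.25 → 176
B = 243 + 0.75 × (52 − 243) = 99.75 → 100

(81, 176, 100)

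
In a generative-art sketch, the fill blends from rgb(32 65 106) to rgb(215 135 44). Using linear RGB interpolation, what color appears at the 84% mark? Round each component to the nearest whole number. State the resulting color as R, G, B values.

(186, 124, 54)

84% corresponds to t = 0.84.
R = 32 + 0.84 × (215 − 32) = 32 + 0.84 × 183 = 185.72 → 186
G = 65 + 0.84 × (135 − 65) = 65 + 0.84 × 70 = 123.8 → 124
B = 106 + 0.84 × (44 − 106) = 106 + 0.84 × -62 = 53.92 → 54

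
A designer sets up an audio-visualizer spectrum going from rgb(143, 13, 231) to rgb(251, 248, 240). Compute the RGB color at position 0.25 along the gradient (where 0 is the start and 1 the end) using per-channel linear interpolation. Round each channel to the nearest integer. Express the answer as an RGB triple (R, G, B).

(170, 72, 233)

R = 143 + 0.25 × (251 − 143) = 143 + 0.25 × 108 = 170 → 170
G = 13 + 0.25 × (248 − 13) = 13 + 0.25 × 235 = 71.75 → 72
B = 231 + 0.25 × (240 − 231) = 231 + 0.25 × 9 = 233.25 → 233
So the blended color is (170, 72, 233), about #aa48e9.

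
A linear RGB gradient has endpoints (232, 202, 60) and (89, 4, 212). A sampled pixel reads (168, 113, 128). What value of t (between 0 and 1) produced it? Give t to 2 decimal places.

0.45

Invert the lerp on the G channel (largest span, 198): t = (113 − 202) / (4 − 202) = -89/-198 = 0.44949.
Check on R: (168 − 232)/(89 − 232) = 0.4476 ✓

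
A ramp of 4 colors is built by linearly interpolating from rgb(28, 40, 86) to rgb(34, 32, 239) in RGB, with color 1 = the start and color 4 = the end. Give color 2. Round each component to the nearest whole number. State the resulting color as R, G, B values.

With 4 swatches and endpoints inclusive, swatch 2 sits at t = (2 − 1)/(4 − 1) = 1/3 ≈ 0.3333.
R = 28 + 0.3333 × (34 − 28) = 30 → 30
G = 40 + 0.3333 × (32 − 40) = 37.334 → 37
B = 86 + 0.3333 × (239 − 86) = 136.995 → 137

(30, 37, 137)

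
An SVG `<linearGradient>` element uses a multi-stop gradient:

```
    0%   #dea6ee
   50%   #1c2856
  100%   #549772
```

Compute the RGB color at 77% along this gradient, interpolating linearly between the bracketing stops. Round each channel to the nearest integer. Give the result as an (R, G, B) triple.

(58, 100, 101)

77% lies between the 50% and 100% stops, so the local fraction is t = (77 − 50)/(100 − 50) = 27/50 ≈ 0.54.
#1c2856 → (28, 40, 86); #549772 → (84, 151, 114).
R = 28 + 0.54 × (84 − 28) = 58.24 → 58
G = 40 + 0.54 × (151 − 40) = 99.94 → 100
B = 86 + 0.54 × (114 − 86) = 101.12 → 101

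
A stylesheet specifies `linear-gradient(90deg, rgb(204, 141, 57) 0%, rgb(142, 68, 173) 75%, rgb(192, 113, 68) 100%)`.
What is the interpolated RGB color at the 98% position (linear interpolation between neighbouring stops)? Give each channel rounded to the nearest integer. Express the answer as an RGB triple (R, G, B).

98% lies between the 75% and 100% stops, so the local fraction is t = (98 − 75)/(100 − 75) = 23/25 ≈ 0.92.
R = 142 + 0.92 × (192 − 142) = 188 → 188
G = 68 + 0.92 × (113 − 68) = 109.4 → 109
B = 173 + 0.92 × (68 − 173) = 76.4 → 76

(188, 109, 76)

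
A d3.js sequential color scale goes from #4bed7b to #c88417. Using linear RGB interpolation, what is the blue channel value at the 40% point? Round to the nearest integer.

83

B₁ = 123 (from #4bed7b), B₂ = 23 (from #c88417).
B = 123 + 0.4 × (23 − 123) = 83 → 83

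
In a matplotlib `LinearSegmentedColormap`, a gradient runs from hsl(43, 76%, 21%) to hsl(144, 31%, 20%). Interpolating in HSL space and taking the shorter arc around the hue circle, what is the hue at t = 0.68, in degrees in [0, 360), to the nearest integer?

112

Hue arc: Δh = 144 − 43 = 101° (|Δh| ≤ 180, already the shorter path).
H = 43 + 0.68 × (101) = 111.68 → 112°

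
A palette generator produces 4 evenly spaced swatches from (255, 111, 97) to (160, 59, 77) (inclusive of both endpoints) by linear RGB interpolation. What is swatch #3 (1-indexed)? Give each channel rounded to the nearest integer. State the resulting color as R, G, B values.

With 4 swatches and endpoints inclusive, swatch 3 sits at t = (3 − 1)/(4 − 1) = 2/3 ≈ 0.6667.
R = 255 + 0.6667 × (160 − 255) = 191.663 → 192
G = 111 + 0.6667 × (59 − 111) = 76.332 → 76
B = 97 + 0.6667 × (77 − 97) = 83.666 → 84

(192, 76, 84)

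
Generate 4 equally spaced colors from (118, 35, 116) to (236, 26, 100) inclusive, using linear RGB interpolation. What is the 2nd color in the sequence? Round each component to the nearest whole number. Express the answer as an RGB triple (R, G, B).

With 4 swatches and endpoints inclusive, swatch 2 sits at t = (2 − 1)/(4 − 1) = 1/3 ≈ 0.3333.
R = 118 + 0.3333 × (236 − 118) = 157.329 → 157
G = 35 + 0.3333 × (26 − 35) = 32 → 32
B = 116 + 0.3333 × (100 − 116) = 110.667 → 111

(157, 32, 111)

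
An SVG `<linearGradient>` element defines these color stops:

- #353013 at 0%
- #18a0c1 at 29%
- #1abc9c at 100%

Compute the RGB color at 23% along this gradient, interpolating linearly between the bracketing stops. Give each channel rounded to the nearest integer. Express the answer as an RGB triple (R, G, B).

(30, 137, 157)

23% lies between the 0% and 29% stops, so the local fraction is t = (23 − 0)/(29 − 0) = 23/29 ≈ 0.7931.
#353013 → (53, 48, 19); #18a0c1 → (24, 160, 193).
R = 53 + 0.7931 × (24 − 53) = 30 → 30
G = 48 + 0.7931 × (160 − 48) = 136.827 → 137
B = 19 + 0.7931 × (193 − 19) = 156.999 → 157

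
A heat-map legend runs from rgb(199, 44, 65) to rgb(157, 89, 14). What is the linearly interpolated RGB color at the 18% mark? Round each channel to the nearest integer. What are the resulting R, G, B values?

(191, 52, 56)

18% corresponds to t = 0.18.
R = 199 + 0.18 × (157 − 199) = 199 + 0.18 × -42 = 191.44 → 191
G = 44 + 0.18 × (89 − 44) = 44 + 0.18 × 45 = 52.1 → 52
B = 65 + 0.18 × (14 − 65) = 65 + 0.18 × -51 = 55.82 → 56
So the blended color is (191, 52, 56), about #bf3438.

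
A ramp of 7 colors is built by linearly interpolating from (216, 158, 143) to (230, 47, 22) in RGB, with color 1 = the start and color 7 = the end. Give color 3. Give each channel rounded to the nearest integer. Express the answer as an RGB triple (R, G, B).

(221, 121, 103)

With 7 swatches and endpoints inclusive, swatch 3 sits at t = (3 − 1)/(7 − 1) = 2/6 ≈ 0.3333.
R = 216 + 0.3333 × (230 − 216) = 220.666 → 221
G = 158 + 0.3333 × (47 − 158) = 121.004 → 121
B = 143 + 0.3333 × (22 − 143) = 102.671 → 103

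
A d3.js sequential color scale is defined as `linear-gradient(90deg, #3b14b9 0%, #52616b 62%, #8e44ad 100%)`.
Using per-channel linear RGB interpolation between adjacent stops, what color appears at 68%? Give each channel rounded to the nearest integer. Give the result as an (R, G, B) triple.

(91, 92, 117)

68% lies between the 62% and 100% stops, so the local fraction is t = (68 − 62)/(100 − 62) = 6/38 ≈ 0.1579.
#52616b → (82, 97, 107); #8e44ad → (142, 68, 173).
R = 82 + 0.1579 × (142 − 82) = 91.474 → 91
G = 97 + 0.1579 × (68 − 97) = 92.421 → 92
B = 107 + 0.1579 × (173 − 107) = 117.421 → 117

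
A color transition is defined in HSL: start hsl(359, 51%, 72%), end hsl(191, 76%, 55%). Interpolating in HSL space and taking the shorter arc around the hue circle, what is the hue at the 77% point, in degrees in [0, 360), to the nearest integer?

230

Hue arc: Δh = 191 − 359 = -168° (|Δh| ≤ 180, already the shorter path).
H = 359 + 0.77 × (-168) = 229.64 → 230°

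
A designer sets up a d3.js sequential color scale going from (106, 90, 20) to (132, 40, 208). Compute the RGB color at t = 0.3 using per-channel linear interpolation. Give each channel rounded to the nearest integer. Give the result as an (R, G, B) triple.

(114, 75, 76)

R = 106 + 0.3 × (132 − 106) = 106 + 0.3 × 26 = 113.8 → 114
G = 90 + 0.3 × (40 − 90) = 90 + 0.3 × -50 = 75 → 75
B = 20 + 0.3 × (208 − 20) = 20 + 0.3 × 188 = 76.4 → 76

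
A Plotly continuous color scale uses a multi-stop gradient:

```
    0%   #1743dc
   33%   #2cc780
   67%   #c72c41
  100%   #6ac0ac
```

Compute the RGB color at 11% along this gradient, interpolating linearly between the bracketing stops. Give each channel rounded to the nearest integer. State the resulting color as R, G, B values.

11% lies between the 0% and 33% stops, so the local fraction is t = (11 − 0)/(33 − 0) = 11/33 ≈ 0.3333.
#1743dc → (23, 67, 220); #2cc780 → (44, 199, 128).
R = 23 + 0.3333 × (44 − 23) = 29.999 → 30
G = 67 + 0.3333 × (199 − 67) = 110.996 → 111
B = 220 + 0.3333 × (128 − 220) = 189.336 → 189

(30, 111, 189)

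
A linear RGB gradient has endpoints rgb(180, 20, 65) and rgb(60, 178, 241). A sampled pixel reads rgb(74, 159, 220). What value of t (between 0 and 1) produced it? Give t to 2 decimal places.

Invert the lerp on the B channel (largest span, 176): t = (220 − 65) / (241 − 65) = 155/176 = 0.88068.
Check on R: (74 − 180)/(60 − 180) = 0.8833 ✓

0.88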